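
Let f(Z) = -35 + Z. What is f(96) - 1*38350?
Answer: -38289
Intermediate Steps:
f(96) - 1*38350 = (-35 + 96) - 1*38350 = 61 - 38350 = -38289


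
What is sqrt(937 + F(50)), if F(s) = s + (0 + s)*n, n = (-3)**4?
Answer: sqrt(5037) ≈ 70.972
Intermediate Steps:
n = 81
F(s) = 82*s (F(s) = s + (0 + s)*81 = s + s*81 = s + 81*s = 82*s)
sqrt(937 + F(50)) = sqrt(937 + 82*50) = sqrt(937 + 4100) = sqrt(5037)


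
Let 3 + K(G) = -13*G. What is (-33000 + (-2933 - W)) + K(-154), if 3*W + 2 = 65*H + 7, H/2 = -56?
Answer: -31509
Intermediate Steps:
H = -112 (H = 2*(-56) = -112)
K(G) = -3 - 13*G
W = -2425 (W = -⅔ + (65*(-112) + 7)/3 = -⅔ + (-7280 + 7)/3 = -⅔ + (⅓)*(-7273) = -⅔ - 7273/3 = -2425)
(-33000 + (-2933 - W)) + K(-154) = (-33000 + (-2933 - 1*(-2425))) + (-3 - 13*(-154)) = (-33000 + (-2933 + 2425)) + (-3 + 2002) = (-33000 - 508) + 1999 = -33508 + 1999 = -31509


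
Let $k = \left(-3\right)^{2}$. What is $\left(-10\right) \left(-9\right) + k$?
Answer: $99$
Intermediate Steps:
$k = 9$
$\left(-10\right) \left(-9\right) + k = \left(-10\right) \left(-9\right) + 9 = 90 + 9 = 99$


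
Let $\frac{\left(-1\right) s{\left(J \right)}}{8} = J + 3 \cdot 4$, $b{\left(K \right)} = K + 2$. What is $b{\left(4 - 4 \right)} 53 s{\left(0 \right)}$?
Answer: $-10176$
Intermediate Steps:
$b{\left(K \right)} = 2 + K$
$s{\left(J \right)} = -96 - 8 J$ ($s{\left(J \right)} = - 8 \left(J + 3 \cdot 4\right) = - 8 \left(J + 12\right) = - 8 \left(12 + J\right) = -96 - 8 J$)
$b{\left(4 - 4 \right)} 53 s{\left(0 \right)} = \left(2 + \left(4 - 4\right)\right) 53 \left(-96 - 0\right) = \left(2 + 0\right) 53 \left(-96 + 0\right) = 2 \cdot 53 \left(-96\right) = 106 \left(-96\right) = -10176$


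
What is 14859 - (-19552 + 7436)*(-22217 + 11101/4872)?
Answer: -327810944305/1218 ≈ -2.6914e+8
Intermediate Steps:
14859 - (-19552 + 7436)*(-22217 + 11101/4872) = 14859 - (-12116)*(-22217 + 11101*(1/4872)) = 14859 - (-12116)*(-22217 + 11101/4872) = 14859 - (-12116)*(-108230123)/4872 = 14859 - 1*327829042567/1218 = 14859 - 327829042567/1218 = -327810944305/1218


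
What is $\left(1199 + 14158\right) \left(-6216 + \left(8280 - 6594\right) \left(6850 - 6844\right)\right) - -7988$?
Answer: $59900288$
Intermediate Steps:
$\left(1199 + 14158\right) \left(-6216 + \left(8280 - 6594\right) \left(6850 - 6844\right)\right) - -7988 = 15357 \left(-6216 + 1686 \cdot 6\right) + 7988 = 15357 \left(-6216 + 10116\right) + 7988 = 15357 \cdot 3900 + 7988 = 59892300 + 7988 = 59900288$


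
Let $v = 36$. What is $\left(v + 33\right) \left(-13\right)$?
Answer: $-897$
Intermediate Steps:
$\left(v + 33\right) \left(-13\right) = \left(36 + 33\right) \left(-13\right) = 69 \left(-13\right) = -897$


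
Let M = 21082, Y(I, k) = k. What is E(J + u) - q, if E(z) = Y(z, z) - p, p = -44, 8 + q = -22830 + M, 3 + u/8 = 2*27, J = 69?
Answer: 2277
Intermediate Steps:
u = 408 (u = -24 + 8*(2*27) = -24 + 8*54 = -24 + 432 = 408)
q = -1756 (q = -8 + (-22830 + 21082) = -8 - 1748 = -1756)
E(z) = 44 + z (E(z) = z - 1*(-44) = z + 44 = 44 + z)
E(J + u) - q = (44 + (69 + 408)) - 1*(-1756) = (44 + 477) + 1756 = 521 + 1756 = 2277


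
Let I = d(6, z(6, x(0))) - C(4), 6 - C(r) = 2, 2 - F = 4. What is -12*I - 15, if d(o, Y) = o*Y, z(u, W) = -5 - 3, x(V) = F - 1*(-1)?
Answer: 609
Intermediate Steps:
F = -2 (F = 2 - 1*4 = 2 - 4 = -2)
C(r) = 4 (C(r) = 6 - 1*2 = 6 - 2 = 4)
x(V) = -1 (x(V) = -2 - 1*(-1) = -2 + 1 = -1)
z(u, W) = -8
d(o, Y) = Y*o
I = -52 (I = -8*6 - 1*4 = -48 - 4 = -52)
-12*I - 15 = -12*(-52) - 15 = 624 - 15 = 609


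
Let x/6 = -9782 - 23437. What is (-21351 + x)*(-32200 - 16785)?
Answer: 10809275025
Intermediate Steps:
x = -199314 (x = 6*(-9782 - 23437) = 6*(-33219) = -199314)
(-21351 + x)*(-32200 - 16785) = (-21351 - 199314)*(-32200 - 16785) = -220665*(-48985) = 10809275025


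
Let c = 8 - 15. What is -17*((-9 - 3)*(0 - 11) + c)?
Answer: -2125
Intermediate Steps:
c = -7
-17*((-9 - 3)*(0 - 11) + c) = -17*((-9 - 3)*(0 - 11) - 7) = -17*(-12*(-11) - 7) = -17*(132 - 7) = -17*125 = -2125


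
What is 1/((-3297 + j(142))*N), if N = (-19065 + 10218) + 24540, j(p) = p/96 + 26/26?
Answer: -16/827214647 ≈ -1.9342e-8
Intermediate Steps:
j(p) = 1 + p/96 (j(p) = p*(1/96) + 26*(1/26) = p/96 + 1 = 1 + p/96)
N = 15693 (N = -8847 + 24540 = 15693)
1/((-3297 + j(142))*N) = 1/((-3297 + (1 + (1/96)*142))*15693) = (1/15693)/(-3297 + (1 + 71/48)) = (1/15693)/(-3297 + 119/48) = (1/15693)/(-158137/48) = -48/158137*1/15693 = -16/827214647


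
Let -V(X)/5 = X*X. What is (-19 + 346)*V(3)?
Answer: -14715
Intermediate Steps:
V(X) = -5*X**2 (V(X) = -5*X*X = -5*X**2)
(-19 + 346)*V(3) = (-19 + 346)*(-5*3**2) = 327*(-5*9) = 327*(-45) = -14715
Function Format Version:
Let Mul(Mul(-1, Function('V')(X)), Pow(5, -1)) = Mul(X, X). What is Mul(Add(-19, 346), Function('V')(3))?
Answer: -14715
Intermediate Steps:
Function('V')(X) = Mul(-5, Pow(X, 2)) (Function('V')(X) = Mul(-5, Mul(X, X)) = Mul(-5, Pow(X, 2)))
Mul(Add(-19, 346), Function('V')(3)) = Mul(Add(-19, 346), Mul(-5, Pow(3, 2))) = Mul(327, Mul(-5, 9)) = Mul(327, -45) = -14715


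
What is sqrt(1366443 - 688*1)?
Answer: sqrt(1365755) ≈ 1168.7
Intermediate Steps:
sqrt(1366443 - 688*1) = sqrt(1366443 - 688) = sqrt(1365755)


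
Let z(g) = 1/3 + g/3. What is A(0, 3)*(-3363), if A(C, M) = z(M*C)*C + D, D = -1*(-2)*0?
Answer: 0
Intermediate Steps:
z(g) = 1/3 + g/3 (z(g) = 1*(1/3) + g*(1/3) = 1/3 + g/3)
D = 0 (D = 2*0 = 0)
A(C, M) = C*(1/3 + C*M/3) (A(C, M) = (1/3 + (M*C)/3)*C + 0 = (1/3 + (C*M)/3)*C + 0 = (1/3 + C*M/3)*C + 0 = C*(1/3 + C*M/3) + 0 = C*(1/3 + C*M/3))
A(0, 3)*(-3363) = ((1/3)*0*(1 + 0*3))*(-3363) = ((1/3)*0*(1 + 0))*(-3363) = ((1/3)*0*1)*(-3363) = 0*(-3363) = 0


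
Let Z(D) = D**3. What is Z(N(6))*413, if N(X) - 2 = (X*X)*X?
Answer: 4278775816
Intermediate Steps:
N(X) = 2 + X**3 (N(X) = 2 + (X*X)*X = 2 + X**2*X = 2 + X**3)
Z(N(6))*413 = (2 + 6**3)**3*413 = (2 + 216)**3*413 = 218**3*413 = 10360232*413 = 4278775816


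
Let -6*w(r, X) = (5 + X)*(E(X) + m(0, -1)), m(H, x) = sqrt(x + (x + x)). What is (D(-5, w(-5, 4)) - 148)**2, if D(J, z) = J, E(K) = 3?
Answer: 23409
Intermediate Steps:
m(H, x) = sqrt(3)*sqrt(x) (m(H, x) = sqrt(x + 2*x) = sqrt(3*x) = sqrt(3)*sqrt(x))
w(r, X) = -(3 + I*sqrt(3))*(5 + X)/6 (w(r, X) = -(5 + X)*(3 + sqrt(3)*sqrt(-1))/6 = -(5 + X)*(3 + sqrt(3)*I)/6 = -(5 + X)*(3 + I*sqrt(3))/6 = -(3 + I*sqrt(3))*(5 + X)/6)
(D(-5, w(-5, 4)) - 148)**2 = (-5 - 148)**2 = (-153)**2 = 23409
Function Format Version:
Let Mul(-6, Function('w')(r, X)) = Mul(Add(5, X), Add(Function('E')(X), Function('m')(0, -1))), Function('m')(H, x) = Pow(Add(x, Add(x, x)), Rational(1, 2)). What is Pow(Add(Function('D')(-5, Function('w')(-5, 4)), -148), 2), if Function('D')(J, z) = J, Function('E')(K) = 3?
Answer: 23409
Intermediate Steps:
Function('m')(H, x) = Mul(Pow(3, Rational(1, 2)), Pow(x, Rational(1, 2))) (Function('m')(H, x) = Pow(Add(x, Mul(2, x)), Rational(1, 2)) = Pow(Mul(3, x), Rational(1, 2)) = Mul(Pow(3, Rational(1, 2)), Pow(x, Rational(1, 2))))
Function('w')(r, X) = Mul(Rational(-1, 6), Add(3, Mul(I, Pow(3, Rational(1, 2)))), Add(5, X)) (Function('w')(r, X) = Mul(Rational(-1, 6), Mul(Add(5, X), Add(3, Mul(Pow(3, Rational(1, 2)), Pow(-1, Rational(1, 2)))))) = Mul(Rational(-1, 6), Mul(Add(5, X), Add(3, Mul(Pow(3, Rational(1, 2)), I)))) = Mul(Rational(-1, 6), Mul(Add(5, X), Add(3, Mul(I, Pow(3, Rational(1, 2)))))) = Mul(Rational(-1, 6), Mul(Add(3, Mul(I, Pow(3, Rational(1, 2)))), Add(5, X))) = Mul(Rational(-1, 6), Add(3, Mul(I, Pow(3, Rational(1, 2)))), Add(5, X)))
Pow(Add(Function('D')(-5, Function('w')(-5, 4)), -148), 2) = Pow(Add(-5, -148), 2) = Pow(-153, 2) = 23409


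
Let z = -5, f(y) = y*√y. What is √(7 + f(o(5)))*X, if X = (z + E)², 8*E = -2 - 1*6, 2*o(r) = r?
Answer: 18*√(28 + 5*√10) ≈ 119.14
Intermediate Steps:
o(r) = r/2
f(y) = y^(3/2)
E = -1 (E = (-2 - 1*6)/8 = (-2 - 6)/8 = (⅛)*(-8) = -1)
X = 36 (X = (-5 - 1)² = (-6)² = 36)
√(7 + f(o(5)))*X = √(7 + ((½)*5)^(3/2))*36 = √(7 + (5/2)^(3/2))*36 = √(7 + 5*√10/4)*36 = 36*√(7 + 5*√10/4)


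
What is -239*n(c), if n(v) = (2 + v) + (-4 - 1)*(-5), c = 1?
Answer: -6692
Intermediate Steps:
n(v) = 27 + v (n(v) = (2 + v) - 5*(-5) = (2 + v) + 25 = 27 + v)
-239*n(c) = -239*(27 + 1) = -239*28 = -6692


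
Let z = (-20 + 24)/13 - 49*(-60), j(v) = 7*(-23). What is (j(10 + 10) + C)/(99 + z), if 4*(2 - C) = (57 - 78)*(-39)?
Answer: -18915/158044 ≈ -0.11968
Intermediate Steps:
C = -811/4 (C = 2 - (57 - 78)*(-39)/4 = 2 - (-21)*(-39)/4 = 2 - ¼*819 = 2 - 819/4 = -811/4 ≈ -202.75)
j(v) = -161
z = 38224/13 (z = 4*(1/13) + 2940 = 4/13 + 2940 = 38224/13 ≈ 2940.3)
(j(10 + 10) + C)/(99 + z) = (-161 - 811/4)/(99 + 38224/13) = -1455/(4*39511/13) = -1455/4*13/39511 = -18915/158044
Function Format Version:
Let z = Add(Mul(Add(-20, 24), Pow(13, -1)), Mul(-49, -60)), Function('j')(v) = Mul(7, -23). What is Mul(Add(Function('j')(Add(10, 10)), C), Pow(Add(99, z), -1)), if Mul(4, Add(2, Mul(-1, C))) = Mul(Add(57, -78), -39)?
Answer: Rational(-18915, 158044) ≈ -0.11968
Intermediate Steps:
C = Rational(-811, 4) (C = Add(2, Mul(Rational(-1, 4), Mul(Add(57, -78), -39))) = Add(2, Mul(Rational(-1, 4), Mul(-21, -39))) = Add(2, Mul(Rational(-1, 4), 819)) = Add(2, Rational(-819, 4)) = Rational(-811, 4) ≈ -202.75)
Function('j')(v) = -161
z = Rational(38224, 13) (z = Add(Mul(4, Rational(1, 13)), 2940) = Add(Rational(4, 13), 2940) = Rational(38224, 13) ≈ 2940.3)
Mul(Add(Function('j')(Add(10, 10)), C), Pow(Add(99, z), -1)) = Mul(Add(-161, Rational(-811, 4)), Pow(Add(99, Rational(38224, 13)), -1)) = Mul(Rational(-1455, 4), Pow(Rational(39511, 13), -1)) = Mul(Rational(-1455, 4), Rational(13, 39511)) = Rational(-18915, 158044)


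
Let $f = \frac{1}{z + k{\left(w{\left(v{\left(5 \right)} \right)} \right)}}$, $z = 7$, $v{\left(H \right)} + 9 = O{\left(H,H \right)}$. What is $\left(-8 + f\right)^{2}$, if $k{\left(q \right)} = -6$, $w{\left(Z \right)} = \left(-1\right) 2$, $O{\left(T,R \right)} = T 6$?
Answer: $49$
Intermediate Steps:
$O{\left(T,R \right)} = 6 T$
$v{\left(H \right)} = -9 + 6 H$
$w{\left(Z \right)} = -2$
$f = 1$ ($f = \frac{1}{7 - 6} = 1^{-1} = 1$)
$\left(-8 + f\right)^{2} = \left(-8 + 1\right)^{2} = \left(-7\right)^{2} = 49$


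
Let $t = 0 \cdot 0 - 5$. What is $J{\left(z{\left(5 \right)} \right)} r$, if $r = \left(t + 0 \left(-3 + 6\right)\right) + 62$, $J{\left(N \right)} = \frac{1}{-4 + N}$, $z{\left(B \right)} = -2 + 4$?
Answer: $- \frac{57}{2} \approx -28.5$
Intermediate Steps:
$z{\left(B \right)} = 2$
$t = -5$ ($t = 0 - 5 = -5$)
$r = 57$ ($r = \left(-5 + 0 \left(-3 + 6\right)\right) + 62 = \left(-5 + 0 \cdot 3\right) + 62 = \left(-5 + 0\right) + 62 = -5 + 62 = 57$)
$J{\left(z{\left(5 \right)} \right)} r = \frac{1}{-4 + 2} \cdot 57 = \frac{1}{-2} \cdot 57 = \left(- \frac{1}{2}\right) 57 = - \frac{57}{2}$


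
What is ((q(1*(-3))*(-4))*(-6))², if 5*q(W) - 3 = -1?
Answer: 2304/25 ≈ 92.160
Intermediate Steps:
q(W) = ⅖ (q(W) = ⅗ + (⅕)*(-1) = ⅗ - ⅕ = ⅖)
((q(1*(-3))*(-4))*(-6))² = (((⅖)*(-4))*(-6))² = (-8/5*(-6))² = (48/5)² = 2304/25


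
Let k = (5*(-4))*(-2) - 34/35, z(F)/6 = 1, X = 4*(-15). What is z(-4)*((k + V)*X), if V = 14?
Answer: -133632/7 ≈ -19090.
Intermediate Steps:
X = -60
z(F) = 6 (z(F) = 6*1 = 6)
k = 1366/35 (k = -20*(-2) - 34/35 = 40 - 1*34/35 = 40 - 34/35 = 1366/35 ≈ 39.029)
z(-4)*((k + V)*X) = 6*((1366/35 + 14)*(-60)) = 6*((1856/35)*(-60)) = 6*(-22272/7) = -133632/7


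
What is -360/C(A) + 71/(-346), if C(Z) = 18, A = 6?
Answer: -6991/346 ≈ -20.205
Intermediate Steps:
-360/C(A) + 71/(-346) = -360/18 + 71/(-346) = -360*1/18 + 71*(-1/346) = -20 - 71/346 = -6991/346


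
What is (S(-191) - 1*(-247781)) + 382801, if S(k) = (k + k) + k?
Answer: 630009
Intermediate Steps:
S(k) = 3*k (S(k) = 2*k + k = 3*k)
(S(-191) - 1*(-247781)) + 382801 = (3*(-191) - 1*(-247781)) + 382801 = (-573 + 247781) + 382801 = 247208 + 382801 = 630009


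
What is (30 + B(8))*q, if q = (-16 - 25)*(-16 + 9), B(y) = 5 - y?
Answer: 7749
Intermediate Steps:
q = 287 (q = -41*(-7) = 287)
(30 + B(8))*q = (30 + (5 - 1*8))*287 = (30 + (5 - 8))*287 = (30 - 3)*287 = 27*287 = 7749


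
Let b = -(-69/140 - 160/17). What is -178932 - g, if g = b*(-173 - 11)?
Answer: -105380182/595 ≈ -1.7711e+5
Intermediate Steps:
b = 23573/2380 (b = -(-69*1/140 - 160*1/17) = -(-69/140 - 160/17) = -1*(-23573/2380) = 23573/2380 ≈ 9.9046)
g = -1084358/595 (g = 23573*(-173 - 11)/2380 = (23573/2380)*(-184) = -1084358/595 ≈ -1822.5)
-178932 - g = -178932 - 1*(-1084358/595) = -178932 + 1084358/595 = -105380182/595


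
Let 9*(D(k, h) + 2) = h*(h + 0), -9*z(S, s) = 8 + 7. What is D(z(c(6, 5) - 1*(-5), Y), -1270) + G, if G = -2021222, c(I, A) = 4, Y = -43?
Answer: -16578116/9 ≈ -1.8420e+6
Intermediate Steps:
z(S, s) = -5/3 (z(S, s) = -(8 + 7)/9 = -⅑*15 = -5/3)
D(k, h) = -2 + h²/9 (D(k, h) = -2 + (h*(h + 0))/9 = -2 + (h*h)/9 = -2 + h²/9)
D(z(c(6, 5) - 1*(-5), Y), -1270) + G = (-2 + (⅑)*(-1270)²) - 2021222 = (-2 + (⅑)*1612900) - 2021222 = (-2 + 1612900/9) - 2021222 = 1612882/9 - 2021222 = -16578116/9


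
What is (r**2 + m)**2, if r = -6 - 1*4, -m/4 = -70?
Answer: 144400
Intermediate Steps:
m = 280 (m = -4*(-70) = 280)
r = -10 (r = -6 - 4 = -10)
(r**2 + m)**2 = ((-10)**2 + 280)**2 = (100 + 280)**2 = 380**2 = 144400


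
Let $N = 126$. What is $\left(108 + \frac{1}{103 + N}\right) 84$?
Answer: $\frac{2077572}{229} \approx 9072.4$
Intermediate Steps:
$\left(108 + \frac{1}{103 + N}\right) 84 = \left(108 + \frac{1}{103 + 126}\right) 84 = \left(108 + \frac{1}{229}\right) 84 = \frac{24733}{229} \cdot 84 = \frac{2077572}{229}$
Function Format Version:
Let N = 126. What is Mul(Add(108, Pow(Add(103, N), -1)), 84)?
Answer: Rational(2077572, 229) ≈ 9072.4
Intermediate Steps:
Mul(Add(108, Pow(Add(103, N), -1)), 84) = Mul(Add(108, Pow(Add(103, 126), -1)), 84) = Mul(Add(108, Pow(229, -1)), 84) = Mul(Add(108, Rational(1, 229)), 84) = Mul(Rational(24733, 229), 84) = Rational(2077572, 229)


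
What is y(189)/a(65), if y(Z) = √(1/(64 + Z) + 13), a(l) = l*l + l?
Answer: √832370/1085370 ≈ 0.00084058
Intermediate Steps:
a(l) = l + l² (a(l) = l² + l = l + l²)
y(Z) = √(13 + 1/(64 + Z))
y(189)/a(65) = √((833 + 13*189)/(64 + 189))/((65*(1 + 65))) = √((833 + 2457)/253)/((65*66)) = √((1/253)*3290)/4290 = √(3290/253)*(1/4290) = (√832370/253)*(1/4290) = √832370/1085370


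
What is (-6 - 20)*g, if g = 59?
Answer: -1534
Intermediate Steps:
(-6 - 20)*g = (-6 - 20)*59 = -26*59 = -1534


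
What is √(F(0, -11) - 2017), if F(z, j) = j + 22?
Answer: I*√2006 ≈ 44.788*I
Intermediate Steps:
F(z, j) = 22 + j
√(F(0, -11) - 2017) = √((22 - 11) - 2017) = √(11 - 2017) = √(-2006) = I*√2006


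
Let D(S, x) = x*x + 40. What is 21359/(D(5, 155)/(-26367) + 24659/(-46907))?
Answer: -2032057255767/136846216 ≈ -14849.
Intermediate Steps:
D(S, x) = 40 + x² (D(S, x) = x² + 40 = 40 + x²)
21359/(D(5, 155)/(-26367) + 24659/(-46907)) = 21359/((40 + 155²)/(-26367) + 24659/(-46907)) = 21359/((40 + 24025)*(-1/26367) + 24659*(-1/46907)) = 21359/(24065*(-1/26367) - 24659/46907) = 21359/(-24065/26367 - 24659/46907) = 21359/(-1779000808/1236796869) = 21359*(-1236796869/1779000808) = -2032057255767/136846216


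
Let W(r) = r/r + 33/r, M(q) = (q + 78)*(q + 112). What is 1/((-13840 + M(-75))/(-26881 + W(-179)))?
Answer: 4811553/2457491 ≈ 1.9579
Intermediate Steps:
M(q) = (78 + q)*(112 + q)
W(r) = 1 + 33/r
1/((-13840 + M(-75))/(-26881 + W(-179))) = 1/((-13840 + (8736 + (-75)² + 190*(-75)))/(-26881 + (33 - 179)/(-179))) = 1/((-13840 + (8736 + 5625 - 14250))/(-26881 - 1/179*(-146))) = 1/((-13840 + 111)/(-26881 + 146/179)) = 1/(-13729/(-4811553/179)) = 1/(-13729*(-179/4811553)) = 1/(2457491/4811553) = 4811553/2457491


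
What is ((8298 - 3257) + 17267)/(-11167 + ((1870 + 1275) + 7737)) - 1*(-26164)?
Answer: 2478144/95 ≈ 26086.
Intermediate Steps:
((8298 - 3257) + 17267)/(-11167 + ((1870 + 1275) + 7737)) - 1*(-26164) = (5041 + 17267)/(-11167 + (3145 + 7737)) + 26164 = 22308/(-11167 + 10882) + 26164 = 22308/(-285) + 26164 = 22308*(-1/285) + 26164 = -7436/95 + 26164 = 2478144/95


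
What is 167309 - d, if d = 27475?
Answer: 139834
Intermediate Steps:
167309 - d = 167309 - 1*27475 = 167309 - 27475 = 139834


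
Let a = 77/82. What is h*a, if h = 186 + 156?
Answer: 13167/41 ≈ 321.15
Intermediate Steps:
a = 77/82 (a = 77*(1/82) = 77/82 ≈ 0.93902)
h = 342
h*a = 342*(77/82) = 13167/41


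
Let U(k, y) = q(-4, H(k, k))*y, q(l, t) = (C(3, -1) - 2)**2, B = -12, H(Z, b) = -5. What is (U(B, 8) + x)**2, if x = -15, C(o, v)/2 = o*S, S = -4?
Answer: 29084449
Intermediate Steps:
C(o, v) = -8*o (C(o, v) = 2*(o*(-4)) = 2*(-4*o) = -8*o)
q(l, t) = 676 (q(l, t) = (-8*3 - 2)**2 = (-24 - 2)**2 = (-26)**2 = 676)
U(k, y) = 676*y
(U(B, 8) + x)**2 = (676*8 - 15)**2 = (5408 - 15)**2 = 5393**2 = 29084449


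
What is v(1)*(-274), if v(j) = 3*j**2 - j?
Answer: -548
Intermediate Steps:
v(j) = -j + 3*j**2
v(1)*(-274) = (1*(-1 + 3*1))*(-274) = (1*(-1 + 3))*(-274) = (1*2)*(-274) = 2*(-274) = -548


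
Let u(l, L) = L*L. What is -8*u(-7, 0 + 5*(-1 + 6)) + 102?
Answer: -4898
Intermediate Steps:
u(l, L) = L**2
-8*u(-7, 0 + 5*(-1 + 6)) + 102 = -8*(0 + 5*(-1 + 6))**2 + 102 = -8*(0 + 5*5)**2 + 102 = -8*(0 + 25)**2 + 102 = -8*25**2 + 102 = -8*625 + 102 = -5000 + 102 = -4898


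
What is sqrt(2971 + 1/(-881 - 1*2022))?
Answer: 2*sqrt(6259457309)/2903 ≈ 54.507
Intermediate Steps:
sqrt(2971 + 1/(-881 - 1*2022)) = sqrt(2971 + 1/(-881 - 2022)) = sqrt(2971 + 1/(-2903)) = sqrt(2971 - 1/2903) = sqrt(8624812/2903) = 2*sqrt(6259457309)/2903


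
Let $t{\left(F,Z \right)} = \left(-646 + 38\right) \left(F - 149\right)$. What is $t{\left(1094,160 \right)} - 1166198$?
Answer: $-1740758$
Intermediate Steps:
$t{\left(F,Z \right)} = 90592 - 608 F$ ($t{\left(F,Z \right)} = - 608 \left(-149 + F\right) = 90592 - 608 F$)
$t{\left(1094,160 \right)} - 1166198 = \left(90592 - 665152\right) - 1166198 = -574560 - 1166198 = -1740758$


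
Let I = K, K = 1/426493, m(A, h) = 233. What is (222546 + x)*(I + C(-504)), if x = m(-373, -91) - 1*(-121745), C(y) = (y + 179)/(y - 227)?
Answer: 47754801004944/311766383 ≈ 1.5318e+5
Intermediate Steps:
K = 1/426493 ≈ 2.3447e-6
C(y) = (179 + y)/(-227 + y)
I = 1/426493 ≈ 2.3447e-6
x = 121978 (x = 233 - 1*(-121745) = 233 + 121745 = 121978)
(222546 + x)*(I + C(-504)) = (222546 + 121978)*(1/426493 + (179 - 504)/(-227 - 504)) = 344524*(1/426493 - 325/(-731)) = 344524*(1/426493 - 1/731*(-325)) = 344524*(1/426493 + 325/731) = 344524*(138610956/311766383) = 47754801004944/311766383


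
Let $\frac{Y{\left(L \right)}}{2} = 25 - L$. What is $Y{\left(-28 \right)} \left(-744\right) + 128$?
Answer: $-78736$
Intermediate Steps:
$Y{\left(L \right)} = 50 - 2 L$ ($Y{\left(L \right)} = 2 \left(25 - L\right) = 50 - 2 L$)
$Y{\left(-28 \right)} \left(-744\right) + 128 = \left(50 - -56\right) \left(-744\right) + 128 = \left(50 + 56\right) \left(-744\right) + 128 = 106 \left(-744\right) + 128 = -78864 + 128 = -78736$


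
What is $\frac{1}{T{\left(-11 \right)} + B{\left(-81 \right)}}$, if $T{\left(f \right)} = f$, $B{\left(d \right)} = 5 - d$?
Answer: $\frac{1}{75} \approx 0.013333$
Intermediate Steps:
$\frac{1}{T{\left(-11 \right)} + B{\left(-81 \right)}} = \frac{1}{-11 + \left(5 - -81\right)} = \frac{1}{-11 + \left(5 + 81\right)} = \frac{1}{-11 + 86} = \frac{1}{75}$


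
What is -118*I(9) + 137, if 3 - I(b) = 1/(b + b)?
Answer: -1894/9 ≈ -210.44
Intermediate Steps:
I(b) = 3 - 1/(2*b) (I(b) = 3 - 1/(b + b) = 3 - 1/(2*b))
-118*I(9) + 137 = -118*(3 - ½/9) + 137 = -118*(3 - ½*⅑) + 137 = -118*(3 - 1/18) + 137 = -118*53/18 + 137 = -3127/9 + 137 = -1894/9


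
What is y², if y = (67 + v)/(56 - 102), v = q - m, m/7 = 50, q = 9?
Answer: 18769/529 ≈ 35.480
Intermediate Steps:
m = 350 (m = 7*50 = 350)
v = -341 (v = 9 - 1*350 = 9 - 350 = -341)
y = 137/23 (y = (67 - 341)/(56 - 102) = -274/(-46) = -274*(-1/46) = 137/23 ≈ 5.9565)
y² = (137/23)² = 18769/529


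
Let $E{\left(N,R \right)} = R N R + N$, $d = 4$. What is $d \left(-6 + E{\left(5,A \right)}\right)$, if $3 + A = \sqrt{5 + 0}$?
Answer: $276 - 120 \sqrt{5} \approx 7.6718$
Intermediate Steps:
$A = -3 + \sqrt{5}$ ($A = -3 + \sqrt{5 + 0} = -3 + \sqrt{5} \approx -0.76393$)
$E{\left(N,R \right)} = N + N R^{2}$ ($E{\left(N,R \right)} = N R R + N = N R^{2} + N = N + N R^{2}$)
$d \left(-6 + E{\left(5,A \right)}\right) = 4 \left(-6 + 5 \left(1 + \left(-3 + \sqrt{5}\right)^{2}\right)\right) = 4 \left(-6 + \left(5 + 5 \left(-3 + \sqrt{5}\right)^{2}\right)\right) = 4 \left(-1 + 5 \left(-3 + \sqrt{5}\right)^{2}\right) = -4 + 20 \left(-3 + \sqrt{5}\right)^{2}$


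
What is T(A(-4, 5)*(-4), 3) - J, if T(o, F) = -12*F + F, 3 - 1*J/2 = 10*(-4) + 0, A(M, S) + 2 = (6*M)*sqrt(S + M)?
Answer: -119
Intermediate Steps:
A(M, S) = -2 + 6*M*sqrt(M + S) (A(M, S) = -2 + (6*M)*sqrt(S + M) = -2 + (6*M)*sqrt(M + S) = -2 + 6*M*sqrt(M + S))
J = 86 (J = 6 - 2*(10*(-4) + 0) = 6 - 2*(-40 + 0) = 6 - 2*(-40) = 6 + 80 = 86)
T(o, F) = -11*F
T(A(-4, 5)*(-4), 3) - J = -11*3 - 1*86 = -33 - 86 = -119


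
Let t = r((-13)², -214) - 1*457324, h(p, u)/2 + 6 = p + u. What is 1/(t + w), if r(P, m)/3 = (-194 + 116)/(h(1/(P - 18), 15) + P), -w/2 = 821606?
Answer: -9413/19772357146 ≈ -4.7607e-7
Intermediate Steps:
w = -1643212 (w = -2*821606 = -1643212)
h(p, u) = -12 + 2*p + 2*u (h(p, u) = -12 + 2*(p + u) = -12 + (2*p + 2*u) = -12 + 2*p + 2*u)
r(P, m) = -234/(18 + P + 2/(-18 + P)) (r(P, m) = 3*((-194 + 116)/((-12 + 2/(P - 18) + 2*15) + P)) = 3*(-78/((-12 + 2/(-18 + P) + 30) + P)) = 3*(-78/((18 + 2/(-18 + P)) + P)) = 3*(-78/(18 + P + 2/(-18 + P))) = -234/(18 + P + 2/(-18 + P)))
t = -4304802590/9413 (t = 234*(18 - 1*(-13)²)/(-322 + ((-13)²)²) - 1*457324 = 234*(18 - 1*169)/(-322 + 169²) - 457324 = 234*(18 - 169)/(-322 + 28561) - 457324 = 234*(-151)/28239 - 457324 = 234*(1/28239)*(-151) - 457324 = -11778/9413 - 457324 = -4304802590/9413 ≈ -4.5733e+5)
1/(t + w) = 1/(-4304802590/9413 - 1643212) = 1/(-19772357146/9413) = -9413/19772357146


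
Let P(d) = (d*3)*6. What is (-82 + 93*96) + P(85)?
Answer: 10376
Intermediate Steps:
P(d) = 18*d (P(d) = (3*d)*6 = 18*d)
(-82 + 93*96) + P(85) = (-82 + 93*96) + 18*85 = (-82 + 8928) + 1530 = 8846 + 1530 = 10376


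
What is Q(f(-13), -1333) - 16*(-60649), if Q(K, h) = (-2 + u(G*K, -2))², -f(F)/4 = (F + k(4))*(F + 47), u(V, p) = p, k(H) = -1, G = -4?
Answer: 970400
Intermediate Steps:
f(F) = -4*(-1 + F)*(47 + F) (f(F) = -4*(F - 1)*(F + 47) = -4*(-1 + F)*(47 + F))
Q(K, h) = 16 (Q(K, h) = (-2 - 2)² = (-4)² = 16)
Q(f(-13), -1333) - 16*(-60649) = 16 - 16*(-60649) = 16 - 1*(-970384) = 16 + 970384 = 970400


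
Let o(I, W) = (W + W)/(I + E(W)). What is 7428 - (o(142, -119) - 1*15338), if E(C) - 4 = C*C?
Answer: 325713400/14307 ≈ 22766.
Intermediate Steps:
E(C) = 4 + C² (E(C) = 4 + C*C = 4 + C²)
o(I, W) = 2*W/(4 + I + W²) (o(I, W) = (W + W)/(I + (4 + W²)) = (2*W)/(4 + I + W²) = 2*W/(4 + I + W²))
7428 - (o(142, -119) - 1*15338) = 7428 - (2*(-119)/(4 + 142 + (-119)²) - 1*15338) = 7428 - (2*(-119)/(4 + 142 + 14161) - 15338) = 7428 - (2*(-119)/14307 - 15338) = 7428 - (2*(-119)*(1/14307) - 15338) = 7428 - (-238/14307 - 15338) = 7428 - 1*(-219441004/14307) = 7428 + 219441004/14307 = 325713400/14307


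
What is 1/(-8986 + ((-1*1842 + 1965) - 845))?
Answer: -1/9708 ≈ -0.00010301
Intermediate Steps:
1/(-8986 + ((-1*1842 + 1965) - 845)) = 1/(-8986 + ((-1842 + 1965) - 845)) = 1/(-8986 + (123 - 845)) = 1/(-8986 - 722) = 1/(-9708) = -1/9708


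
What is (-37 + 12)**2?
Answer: 625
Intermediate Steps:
(-37 + 12)**2 = (-25)**2 = 625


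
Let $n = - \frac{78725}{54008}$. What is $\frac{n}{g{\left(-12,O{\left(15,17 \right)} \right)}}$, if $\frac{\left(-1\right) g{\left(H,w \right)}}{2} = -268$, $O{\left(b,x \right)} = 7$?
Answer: $- \frac{1175}{432064} \approx -0.0027195$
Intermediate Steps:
$g{\left(H,w \right)} = 536$ ($g{\left(H,w \right)} = \left(-2\right) \left(-268\right) = 536$)
$n = - \frac{78725}{54008}$ ($n = \left(-78725\right) \frac{1}{54008} = - \frac{78725}{54008} \approx -1.4577$)
$\frac{n}{g{\left(-12,O{\left(15,17 \right)} \right)}} = - \frac{78725}{54008 \cdot 536} = \left(- \frac{78725}{54008}\right) \frac{1}{536} = - \frac{1175}{432064}$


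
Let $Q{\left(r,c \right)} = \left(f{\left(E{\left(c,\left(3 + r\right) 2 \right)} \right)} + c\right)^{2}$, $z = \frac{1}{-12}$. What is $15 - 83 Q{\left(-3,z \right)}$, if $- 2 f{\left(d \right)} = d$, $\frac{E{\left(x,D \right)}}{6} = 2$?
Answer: $- \frac{440147}{144} \approx -3056.6$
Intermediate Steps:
$z = - \frac{1}{12} \approx -0.083333$
$E{\left(x,D \right)} = 12$ ($E{\left(x,D \right)} = 6 \cdot 2 = 12$)
$f{\left(d \right)} = - \frac{d}{2}$
$Q{\left(r,c \right)} = \left(-6 + c\right)^{2}$ ($Q{\left(r,c \right)} = \left(\left(- \frac{1}{2}\right) 12 + c\right)^{2} = \left(-6 + c\right)^{2}$)
$15 - 83 Q{\left(-3,z \right)} = 15 - 83 \left(-6 - \frac{1}{12}\right)^{2} = 15 - 83 \left(- \frac{73}{12}\right)^{2} = 15 - \frac{442307}{144} = - \frac{440147}{144}$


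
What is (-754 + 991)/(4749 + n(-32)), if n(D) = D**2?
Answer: 237/5773 ≈ 0.041053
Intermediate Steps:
(-754 + 991)/(4749 + n(-32)) = (-754 + 991)/(4749 + (-32)**2) = 237/(4749 + 1024) = 237/5773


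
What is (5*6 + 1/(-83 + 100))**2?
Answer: 261121/289 ≈ 903.53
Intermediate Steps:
(5*6 + 1/(-83 + 100))**2 = (30 + 1/17)**2 = (511/17)**2 = 261121/289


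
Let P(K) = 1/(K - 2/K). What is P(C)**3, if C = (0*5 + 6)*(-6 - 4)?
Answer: -27000/5822285399 ≈ -4.6374e-6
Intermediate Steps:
C = -60 (C = (0 + 6)*(-10) = 6*(-10) = -60)
P(C)**3 = (-60/(-2 + (-60)**2))**3 = (-60/(-2 + 3600))**3 = (-60/3598)**3 = (-60*1/3598)**3 = (-30/1799)**3 = -27000/5822285399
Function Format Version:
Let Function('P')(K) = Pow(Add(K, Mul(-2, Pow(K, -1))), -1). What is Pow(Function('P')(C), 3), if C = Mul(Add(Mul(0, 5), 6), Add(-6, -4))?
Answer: Rational(-27000, 5822285399) ≈ -4.6374e-6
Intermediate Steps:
C = -60 (C = Mul(Add(0, 6), -10) = Mul(6, -10) = -60)
Pow(Function('P')(C), 3) = Pow(Mul(-60, Pow(Add(-2, Pow(-60, 2)), -1)), 3) = Pow(Mul(-60, Pow(Add(-2, 3600), -1)), 3) = Pow(Mul(-60, Pow(3598, -1)), 3) = Pow(Mul(-60, Rational(1, 3598)), 3) = Pow(Rational(-30, 1799), 3) = Rational(-27000, 5822285399)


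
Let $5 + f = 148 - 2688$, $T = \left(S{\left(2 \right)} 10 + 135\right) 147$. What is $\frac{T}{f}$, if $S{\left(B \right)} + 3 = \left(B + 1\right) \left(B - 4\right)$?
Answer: $- \frac{1323}{509} \approx -2.5992$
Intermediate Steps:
$S{\left(B \right)} = -3 + \left(1 + B\right) \left(-4 + B\right)$ ($S{\left(B \right)} = -3 + \left(B + 1\right) \left(B - 4\right) = -3 + \left(1 + B\right) \left(-4 + B\right)$)
$T = 6615$ ($T = \left(\left(-7 + 2^{2} - 6\right) 10 + 135\right) 147 = \left(\left(-7 + 4 - 6\right) 10 + 135\right) 147 = \left(\left(-9\right) 10 + 135\right) 147 = \left(-90 + 135\right) 147 = 45 \cdot 147 = 6615$)
$f = -2545$ ($f = -5 + \left(148 - 2688\right) = -5 - 2540 = -2545$)
$\frac{T}{f} = \frac{6615}{-2545} = 6615 \left(- \frac{1}{2545}\right) = - \frac{1323}{509}$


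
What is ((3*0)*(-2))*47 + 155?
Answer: 155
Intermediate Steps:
((3*0)*(-2))*47 + 155 = (0*(-2))*47 + 155 = 0*47 + 155 = 0 + 155 = 155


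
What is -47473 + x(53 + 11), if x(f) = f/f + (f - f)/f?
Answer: -47472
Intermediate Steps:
x(f) = 1 (x(f) = 1 + 0/f = 1 + 0 = 1)
-47473 + x(53 + 11) = -47473 + 1 = -47472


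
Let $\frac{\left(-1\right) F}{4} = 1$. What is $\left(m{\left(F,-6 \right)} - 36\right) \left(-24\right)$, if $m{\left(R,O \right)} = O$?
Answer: $1008$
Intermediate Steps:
$F = -4$ ($F = \left(-4\right) 1 = -4$)
$\left(m{\left(F,-6 \right)} - 36\right) \left(-24\right) = \left(-6 - 36\right) \left(-24\right) = \left(-42\right) \left(-24\right) = 1008$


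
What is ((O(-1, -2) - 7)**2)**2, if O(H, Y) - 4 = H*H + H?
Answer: 81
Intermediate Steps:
O(H, Y) = 4 + H + H**2 (O(H, Y) = 4 + (H*H + H) = 4 + (H**2 + H) = 4 + (H + H**2) = 4 + H + H**2)
((O(-1, -2) - 7)**2)**2 = (((4 - 1 + (-1)**2) - 7)**2)**2 = (((4 - 1 + 1) - 7)**2)**2 = ((4 - 7)**2)**2 = ((-3)**2)**2 = 9**2 = 81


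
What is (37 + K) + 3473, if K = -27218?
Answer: -23708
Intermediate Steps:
(37 + K) + 3473 = (37 - 27218) + 3473 = -27181 + 3473 = -23708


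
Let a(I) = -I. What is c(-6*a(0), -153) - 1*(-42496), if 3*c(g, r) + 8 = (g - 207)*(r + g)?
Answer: 159151/3 ≈ 53050.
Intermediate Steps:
c(g, r) = -8/3 + (-207 + g)*(g + r)/3 (c(g, r) = -8/3 + ((g - 207)*(r + g))/3 = -8/3 + ((-207 + g)*(g + r))/3 = -8/3 + (-207 + g)*(g + r)/3)
c(-6*a(0), -153) - 1*(-42496) = (-8/3 - (-414)*(-1*0) - 69*(-153) + (-(-6)*0)**2/3 + (1/3)*(-(-6)*0)*(-153)) - 1*(-42496) = (-8/3 - (-414)*0 + 10557 + (-6*0)**2/3 + (1/3)*(-6*0)*(-153)) + 42496 = (-8/3 - 69*0 + 10557 + (1/3)*0**2 + (1/3)*0*(-153)) + 42496 = (-8/3 + 0 + 10557 + (1/3)*0 + 0) + 42496 = (-8/3 + 0 + 10557 + 0 + 0) + 42496 = 31663/3 + 42496 = 159151/3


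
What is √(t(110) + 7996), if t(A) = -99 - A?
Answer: √7787 ≈ 88.244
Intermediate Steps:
√(t(110) + 7996) = √((-99 - 1*110) + 7996) = √((-99 - 110) + 7996) = √(-209 + 7996) = √7787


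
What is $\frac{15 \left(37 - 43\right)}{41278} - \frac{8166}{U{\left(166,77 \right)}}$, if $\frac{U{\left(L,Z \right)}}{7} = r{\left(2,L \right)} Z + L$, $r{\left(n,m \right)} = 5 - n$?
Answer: $- \frac{168663129}{57355781} \approx -2.9406$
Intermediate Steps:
$U{\left(L,Z \right)} = 7 L + 21 Z$ ($U{\left(L,Z \right)} = 7 \left(\left(5 - 2\right) Z + L\right) = 7 \left(3 Z + L\right) = 7 \left(L + 3 Z\right) = 7 L + 21 Z$)
$\frac{15 \left(37 - 43\right)}{41278} - \frac{8166}{U{\left(166,77 \right)}} = \frac{15 \left(37 - 43\right)}{41278} - \frac{8166}{7 \cdot 166 + 21 \cdot 77} = 15 \left(-6\right) \frac{1}{41278} - \frac{8166}{1162 + 1617} = \left(-90\right) \frac{1}{41278} - \frac{8166}{2779} = - \frac{45}{20639} - \frac{8166}{2779} = - \frac{168663129}{57355781}$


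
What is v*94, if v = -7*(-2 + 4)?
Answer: -1316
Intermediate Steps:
v = -14 (v = -7*2 = -14)
v*94 = -14*94 = -1316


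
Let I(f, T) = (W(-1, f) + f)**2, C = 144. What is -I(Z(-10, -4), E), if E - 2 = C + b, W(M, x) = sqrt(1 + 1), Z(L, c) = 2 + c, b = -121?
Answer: -6 + 4*sqrt(2) ≈ -0.34315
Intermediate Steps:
W(M, x) = sqrt(2)
E = 25 (E = 2 + (144 - 121) = 2 + 23 = 25)
I(f, T) = (f + sqrt(2))**2 (I(f, T) = (sqrt(2) + f)**2 = (f + sqrt(2))**2)
-I(Z(-10, -4), E) = -((2 - 4) + sqrt(2))**2 = -(-2 + sqrt(2))**2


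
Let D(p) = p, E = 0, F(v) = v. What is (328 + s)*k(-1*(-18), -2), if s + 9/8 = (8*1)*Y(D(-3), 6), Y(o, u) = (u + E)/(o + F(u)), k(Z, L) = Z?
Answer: 24687/4 ≈ 6171.8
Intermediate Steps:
Y(o, u) = u/(o + u) (Y(o, u) = (u + 0)/(o + u) = u/(o + u))
s = 119/8 (s = -9/8 + (8*1)*(6/(-3 + 6)) = -9/8 + 8*(6/3) = -9/8 + 8*(6*(⅓)) = -9/8 + 8*2 = -9/8 + 16 = 119/8 ≈ 14.875)
(328 + s)*k(-1*(-18), -2) = (328 + 119/8)*(-1*(-18)) = (2743/8)*18 = 24687/4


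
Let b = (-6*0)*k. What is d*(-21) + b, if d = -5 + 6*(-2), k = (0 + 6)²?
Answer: 357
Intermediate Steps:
k = 36 (k = 6² = 36)
b = 0 (b = -6*0*36 = 0*36 = 0)
d = -17 (d = -5 - 12 = -17)
d*(-21) + b = -17*(-21) + 0 = 357 + 0 = 357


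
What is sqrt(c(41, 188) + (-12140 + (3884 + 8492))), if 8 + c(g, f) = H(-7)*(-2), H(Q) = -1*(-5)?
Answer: sqrt(218) ≈ 14.765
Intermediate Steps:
H(Q) = 5
c(g, f) = -18 (c(g, f) = -8 + 5*(-2) = -8 - 10 = -18)
sqrt(c(41, 188) + (-12140 + (3884 + 8492))) = sqrt(-18 + (-12140 + (3884 + 8492))) = sqrt(-18 + (-12140 + 12376)) = sqrt(-18 + 236) = sqrt(218)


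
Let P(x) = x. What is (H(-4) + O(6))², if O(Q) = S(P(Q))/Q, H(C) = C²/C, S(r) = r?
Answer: 9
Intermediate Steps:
H(C) = C
O(Q) = 1 (O(Q) = Q/Q = 1)
(H(-4) + O(6))² = (-4 + 1)² = (-3)² = 9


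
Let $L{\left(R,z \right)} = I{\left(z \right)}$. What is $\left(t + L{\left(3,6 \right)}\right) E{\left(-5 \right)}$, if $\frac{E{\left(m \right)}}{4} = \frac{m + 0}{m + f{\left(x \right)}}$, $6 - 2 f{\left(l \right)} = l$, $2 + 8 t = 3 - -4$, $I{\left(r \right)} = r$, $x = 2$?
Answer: $\frac{265}{6} \approx 44.167$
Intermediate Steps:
$t = \frac{5}{8}$ ($t = - \frac{1}{4} + \frac{3 - -4}{8} = - \frac{1}{4} + \frac{3 + 4}{8} = - \frac{1}{4} + \frac{1}{8} \cdot 7 = - \frac{1}{4} + \frac{7}{8} = \frac{5}{8} \approx 0.625$)
$L{\left(R,z \right)} = z$
$f{\left(l \right)} = 3 - \frac{l}{2}$
$E{\left(m \right)} = \frac{4 m}{2 + m}$ ($E{\left(m \right)} = 4 \frac{m + 0}{m + \left(3 - 1\right)} = 4 \frac{m}{m + \left(3 - 1\right)} = 4 \frac{m}{m + 2} = 4 \frac{m}{2 + m} = \frac{4 m}{2 + m}$)
$\left(t + L{\left(3,6 \right)}\right) E{\left(-5 \right)} = \left(\frac{5}{8} + 6\right) 4 \left(-5\right) \frac{1}{2 - 5} = \frac{53 \cdot 4 \left(-5\right) \frac{1}{-3}}{8} = \frac{53 \cdot 4 \left(-5\right) \left(- \frac{1}{3}\right)}{8} = \frac{53}{8} \cdot \frac{20}{3} = \frac{265}{6}$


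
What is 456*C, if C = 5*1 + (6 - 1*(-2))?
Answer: 5928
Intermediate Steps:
C = 13 (C = 5 + (6 + 2) = 5 + 8 = 13)
456*C = 456*13 = 5928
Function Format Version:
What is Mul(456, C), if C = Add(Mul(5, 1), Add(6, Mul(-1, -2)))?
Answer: 5928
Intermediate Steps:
C = 13 (C = Add(5, Add(6, 2)) = Add(5, 8) = 13)
Mul(456, C) = Mul(456, 13) = 5928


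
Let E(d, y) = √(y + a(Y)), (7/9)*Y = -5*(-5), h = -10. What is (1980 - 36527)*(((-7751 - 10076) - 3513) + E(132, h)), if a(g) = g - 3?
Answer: 737232980 - 34547*√938/7 ≈ 7.3708e+8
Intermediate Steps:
Y = 225/7 (Y = 9*(-5*(-5))/7 = (9/7)*25 = 225/7 ≈ 32.143)
a(g) = -3 + g
E(d, y) = √(204/7 + y) (E(d, y) = √(y + (-3 + 225/7)) = √(y + 204/7) = √(204/7 + y))
(1980 - 36527)*(((-7751 - 10076) - 3513) + E(132, h)) = (1980 - 36527)*(((-7751 - 10076) - 3513) + √(1428 + 49*(-10))/7) = -34547*((-17827 - 3513) + √(1428 - 490)/7) = -34547*(-21340 + √938/7) = 737232980 - 34547*√938/7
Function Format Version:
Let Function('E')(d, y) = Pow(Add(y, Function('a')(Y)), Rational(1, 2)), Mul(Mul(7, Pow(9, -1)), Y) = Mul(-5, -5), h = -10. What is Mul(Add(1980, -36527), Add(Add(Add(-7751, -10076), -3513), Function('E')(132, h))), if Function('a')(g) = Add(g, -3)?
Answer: Add(737232980, Mul(Rational(-34547, 7), Pow(938, Rational(1, 2)))) ≈ 7.3708e+8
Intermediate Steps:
Y = Rational(225, 7) (Y = Mul(Rational(9, 7), Mul(-5, -5)) = Mul(Rational(9, 7), 25) = Rational(225, 7) ≈ 32.143)
Function('a')(g) = Add(-3, g)
Function('E')(d, y) = Pow(Add(Rational(204, 7), y), Rational(1, 2)) (Function('E')(d, y) = Pow(Add(y, Add(-3, Rational(225, 7))), Rational(1, 2)) = Pow(Add(y, Rational(204, 7)), Rational(1, 2)) = Pow(Add(Rational(204, 7), y), Rational(1, 2)))
Mul(Add(1980, -36527), Add(Add(Add(-7751, -10076), -3513), Function('E')(132, h))) = Mul(Add(1980, -36527), Add(Add(Add(-7751, -10076), -3513), Mul(Rational(1, 7), Pow(Add(1428, Mul(49, -10)), Rational(1, 2))))) = Mul(-34547, Add(Add(-17827, -3513), Mul(Rational(1, 7), Pow(Add(1428, -490), Rational(1, 2))))) = Mul(-34547, Add(-21340, Mul(Rational(1, 7), Pow(938, Rational(1, 2))))) = Add(737232980, Mul(Rational(-34547, 7), Pow(938, Rational(1, 2))))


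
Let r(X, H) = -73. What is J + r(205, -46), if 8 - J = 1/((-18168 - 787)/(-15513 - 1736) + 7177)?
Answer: -8047994069/123815028 ≈ -65.000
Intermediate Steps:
J = 990502975/123815028 (J = 8 - 1/((-18168 - 787)/(-15513 - 1736) + 7177) = 8 - 1/(-18955/(-17249) + 7177) = 8 - 1/(-18955*(-1/17249) + 7177) = 8 - 1/(18955/17249 + 7177) = 8 - 1/123815028/17249 = 8 - 1*17249/123815028 = 8 - 17249/123815028 = 990502975/123815028 ≈ 7.9999)
J + r(205, -46) = 990502975/123815028 - 73 = -8047994069/123815028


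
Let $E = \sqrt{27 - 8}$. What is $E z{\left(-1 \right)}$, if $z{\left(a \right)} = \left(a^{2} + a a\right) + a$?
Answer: $\sqrt{19} \approx 4.3589$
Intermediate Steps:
$E = \sqrt{19} \approx 4.3589$
$z{\left(a \right)} = a + 2 a^{2}$ ($z{\left(a \right)} = \left(a^{2} + a^{2}\right) + a = 2 a^{2} + a = a + 2 a^{2}$)
$E z{\left(-1 \right)} = \sqrt{19} \left(- (1 + 2 \left(-1\right))\right) = \sqrt{19} \left(- (1 - 2)\right) = \sqrt{19} \left(\left(-1\right) \left(-1\right)\right) = \sqrt{19} \cdot 1 = \sqrt{19}$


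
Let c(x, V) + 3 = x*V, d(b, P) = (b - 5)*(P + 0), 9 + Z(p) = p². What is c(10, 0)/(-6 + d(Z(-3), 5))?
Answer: 3/31 ≈ 0.096774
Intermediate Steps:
Z(p) = -9 + p²
d(b, P) = P*(-5 + b) (d(b, P) = (-5 + b)*P = P*(-5 + b))
c(x, V) = -3 + V*x (c(x, V) = -3 + x*V = -3 + V*x)
c(10, 0)/(-6 + d(Z(-3), 5)) = (-3 + 0*10)/(-6 + 5*(-5 + (-9 + (-3)²))) = (-3 + 0)/(-6 + 5*(-5 + (-9 + 9))) = -3/(-6 + 5*(-5 + 0)) = -3/(-6 + 5*(-5)) = -3/(-6 - 25) = -3/(-31) = -1/31*(-3) = 3/31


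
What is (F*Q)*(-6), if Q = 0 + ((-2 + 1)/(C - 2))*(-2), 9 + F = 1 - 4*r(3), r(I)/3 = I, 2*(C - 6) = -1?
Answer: 1056/7 ≈ 150.86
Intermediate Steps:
C = 11/2 (C = 6 + (1/2)*(-1) = 6 - 1/2 = 11/2 ≈ 5.5000)
r(I) = 3*I
F = -44 (F = -9 + (1 - 12*3) = -9 + (1 - 4*9) = -9 + (1 - 36) = -9 - 35 = -44)
Q = 4/7 (Q = 0 + ((-2 + 1)/(11/2 - 2))*(-2) = 0 - 1/7/2*(-2) = 0 - 1*2/7*(-2) = 0 - 2/7*(-2) = 0 + 4/7 = 4/7 ≈ 0.57143)
(F*Q)*(-6) = -44*4/7*(-6) = -176/7*(-6) = 1056/7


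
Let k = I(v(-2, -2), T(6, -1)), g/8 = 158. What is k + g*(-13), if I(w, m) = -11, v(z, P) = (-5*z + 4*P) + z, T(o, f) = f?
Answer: -16443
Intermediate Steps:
g = 1264 (g = 8*158 = 1264)
v(z, P) = -4*z + 4*P
k = -11
k + g*(-13) = -11 + 1264*(-13) = -11 - 16432 = -16443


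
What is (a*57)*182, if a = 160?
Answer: 1659840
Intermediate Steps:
(a*57)*182 = (160*57)*182 = 9120*182 = 1659840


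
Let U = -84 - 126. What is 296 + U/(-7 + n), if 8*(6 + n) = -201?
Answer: 18392/61 ≈ 301.51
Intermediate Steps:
n = -249/8 (n = -6 + (⅛)*(-201) = -6 - 201/8 = -249/8 ≈ -31.125)
U = -210
296 + U/(-7 + n) = 296 - 210/(-7 - 249/8) = 296 - 210/(-305/8) = 296 - 210*(-8/305) = 296 + 336/61 = 18392/61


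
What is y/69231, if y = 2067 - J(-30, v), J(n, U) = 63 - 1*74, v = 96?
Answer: 2078/69231 ≈ 0.030015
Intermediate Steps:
J(n, U) = -11 (J(n, U) = 63 - 74 = -11)
y = 2078 (y = 2067 - 1*(-11) = 2067 + 11 = 2078)
y/69231 = 2078/69231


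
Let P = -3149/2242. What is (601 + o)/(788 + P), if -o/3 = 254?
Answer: -360962/1763547 ≈ -0.20468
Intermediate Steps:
o = -762 (o = -3*254 = -762)
P = -3149/2242 (P = -3149*1/2242 = -3149/2242 ≈ -1.4045)
(601 + o)/(788 + P) = (601 - 762)/(788 - 3149/2242) = -161/1763547/2242 = -161*2242/1763547 = -360962/1763547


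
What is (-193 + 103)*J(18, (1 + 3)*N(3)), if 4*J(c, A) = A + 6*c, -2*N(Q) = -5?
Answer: -2655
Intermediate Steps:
N(Q) = 5/2 (N(Q) = -1/2*(-5) = 5/2)
J(c, A) = A/4 + 3*c/2 (J(c, A) = (A + 6*c)/4 = A/4 + 3*c/2)
(-193 + 103)*J(18, (1 + 3)*N(3)) = (-193 + 103)*(((1 + 3)*(5/2))/4 + (3/2)*18) = -90*((4*(5/2))/4 + 27) = -90*((1/4)*10 + 27) = -90*(5/2 + 27) = -90*59/2 = -2655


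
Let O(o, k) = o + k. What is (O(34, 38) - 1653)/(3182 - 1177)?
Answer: -1581/2005 ≈ -0.78853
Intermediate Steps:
O(o, k) = k + o
(O(34, 38) - 1653)/(3182 - 1177) = ((38 + 34) - 1653)/(3182 - 1177) = (72 - 1653)/2005 = -1581*1/2005 = -1581/2005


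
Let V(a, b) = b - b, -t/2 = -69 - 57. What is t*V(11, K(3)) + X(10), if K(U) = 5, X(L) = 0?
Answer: 0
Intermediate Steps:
t = 252 (t = -2*(-69 - 57) = -2*(-126) = 252)
V(a, b) = 0
t*V(11, K(3)) + X(10) = 252*0 + 0 = 0 + 0 = 0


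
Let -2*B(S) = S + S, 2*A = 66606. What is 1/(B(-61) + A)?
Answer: 1/33364 ≈ 2.9972e-5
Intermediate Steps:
A = 33303 (A = (½)*66606 = 33303)
B(S) = -S (B(S) = -(S + S)/2 = -S)
1/(B(-61) + A) = 1/(-1*(-61) + 33303) = 1/(61 + 33303) = 1/33364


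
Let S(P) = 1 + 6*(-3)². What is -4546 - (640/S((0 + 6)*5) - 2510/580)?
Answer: -2905011/638 ≈ -4553.3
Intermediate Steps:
S(P) = 55 (S(P) = 1 + 6*9 = 1 + 54 = 55)
-4546 - (640/S((0 + 6)*5) - 2510/580) = -4546 - (640/55 - 2510/580) = -4546 - (640*(1/55) - 2510*1/580) = -4546 - (128/11 - 251/58) = -4546 - 1*4663/638 = -4546 - 4663/638 = -2905011/638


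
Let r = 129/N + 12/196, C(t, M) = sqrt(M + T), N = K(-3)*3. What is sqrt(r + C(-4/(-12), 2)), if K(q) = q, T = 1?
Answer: sqrt(-6294 + 441*sqrt(3))/21 ≈ 3.5412*I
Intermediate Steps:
N = -9 (N = -3*3 = -9)
C(t, M) = sqrt(1 + M) (C(t, M) = sqrt(M + 1) = sqrt(1 + M))
r = -2098/147 (r = 129/(-9) + 12/196 = 129*(-1/9) + 12*(1/196) = -43/3 + 3/49 = -2098/147 ≈ -14.272)
sqrt(r + C(-4/(-12), 2)) = sqrt(-2098/147 + sqrt(1 + 2)) = sqrt(-2098/147 + sqrt(3))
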